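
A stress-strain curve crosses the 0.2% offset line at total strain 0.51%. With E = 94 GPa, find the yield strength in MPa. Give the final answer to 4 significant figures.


Offset strain = 0.002
Elastic strain at yield = total_strain - offset = 5.1e-03 - 0.002 = 3.1e-03
sigma_y = E * elastic_strain = 94000 * 3.1e-03
sigma_y = 291.4 MPa


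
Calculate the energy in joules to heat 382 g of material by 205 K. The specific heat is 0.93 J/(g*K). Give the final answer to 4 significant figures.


Q = m * cp * dT
Q = 382 * 0.93 * 205
Q = 72830 J


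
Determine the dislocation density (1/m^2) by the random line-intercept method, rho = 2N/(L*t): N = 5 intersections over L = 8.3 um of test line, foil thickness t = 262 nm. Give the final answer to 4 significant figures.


rho = 2N / (L * t)
L = 8.3 um = 8.3e-06 m, t = 262 nm = 2.62e-07 m
rho = 2 * 5 / (8.3e-06 * 2.62e-07)
rho = 4.599e+12 1/m^2


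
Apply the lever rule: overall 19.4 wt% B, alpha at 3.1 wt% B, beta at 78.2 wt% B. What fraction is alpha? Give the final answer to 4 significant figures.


f_alpha = (C_beta - C0) / (C_beta - C_alpha)
f_alpha = (78.2 - 19.4) / (78.2 - 3.1)
f_alpha = 0.783


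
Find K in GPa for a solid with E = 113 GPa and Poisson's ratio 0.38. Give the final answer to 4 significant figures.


K = E / (3*(1-2*nu))
K = 113 / (3*(1-2*0.38))
K = 156.9 GPa


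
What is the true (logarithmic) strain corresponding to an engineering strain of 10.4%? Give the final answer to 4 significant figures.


epsilon_true = ln(1 + epsilon_eng)
epsilon_true = ln(1 + 0.104)
epsilon_true = 0.09894


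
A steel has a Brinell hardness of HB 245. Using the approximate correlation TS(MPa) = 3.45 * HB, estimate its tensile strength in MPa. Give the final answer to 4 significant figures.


TS (MPa) = 3.45 * HB
TS = 3.45 * 245
TS = 845.3 MPa


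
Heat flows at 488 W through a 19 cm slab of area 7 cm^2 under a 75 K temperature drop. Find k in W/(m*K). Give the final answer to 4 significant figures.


k = Q*L / (A*dT)
L = 0.19 m, A = 7e-04 m^2
k = 488 * 0.19 / (7e-04 * 75)
k = 1766 W/(m*K)


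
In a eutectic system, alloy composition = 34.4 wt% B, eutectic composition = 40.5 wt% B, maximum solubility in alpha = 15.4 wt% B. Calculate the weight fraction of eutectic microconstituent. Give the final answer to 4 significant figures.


f_primary = (C_e - C0) / (C_e - C_alpha_max)
f_primary = (40.5 - 34.4) / (40.5 - 15.4)
f_primary = 0.243028
f_eutectic = 1 - 0.243028 = 0.757


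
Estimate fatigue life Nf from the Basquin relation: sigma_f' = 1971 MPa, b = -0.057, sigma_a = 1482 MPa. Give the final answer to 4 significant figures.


sigma_a = sigma_f' * (2*Nf)^b
2*Nf = (sigma_a / sigma_f')^(1/b)
2*Nf = (1482 / 1971)^(1/-0.057)
2*Nf = 148.8
Nf = 74.4 cycles


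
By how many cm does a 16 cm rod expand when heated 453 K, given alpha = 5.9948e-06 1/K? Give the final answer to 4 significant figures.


dL = L0 * alpha * dT
dL = 16 * 5.9948e-06 * 453
dL = 0.04345 cm


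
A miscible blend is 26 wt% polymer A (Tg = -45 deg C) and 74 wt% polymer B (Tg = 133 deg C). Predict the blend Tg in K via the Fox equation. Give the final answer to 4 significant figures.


1/Tg = w1/Tg1 + w2/Tg2 (in Kelvin)
Tg1 = 228.15 K, Tg2 = 406.15 K
1/Tg = 0.26/228.15 + 0.74/406.15
Tg = 337.7 K


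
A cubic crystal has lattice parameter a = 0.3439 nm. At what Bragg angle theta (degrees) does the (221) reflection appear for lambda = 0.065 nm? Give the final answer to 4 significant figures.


d = a / sqrt(h^2+k^2+l^2)
d = 0.3439 / sqrt(9) = 0.114633 nm
lambda = 2*d*sin(theta)  =>  sin(theta) = lambda / (2*d)
sin(theta) = 0.065 / (2 * 0.114633) = 0.283513
theta = 16.47 deg


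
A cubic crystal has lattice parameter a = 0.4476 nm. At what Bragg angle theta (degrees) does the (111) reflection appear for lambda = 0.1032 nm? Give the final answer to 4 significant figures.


d = a / sqrt(h^2+k^2+l^2)
d = 0.4476 / sqrt(3) = 0.258422 nm
lambda = 2*d*sin(theta)  =>  sin(theta) = lambda / (2*d)
sin(theta) = 0.1032 / (2 * 0.258422) = 0.199673
theta = 11.52 deg


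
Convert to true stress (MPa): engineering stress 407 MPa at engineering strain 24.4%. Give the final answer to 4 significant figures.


sigma_true = sigma_eng * (1 + epsilon_eng)
sigma_true = 407 * (1 + 0.244)
sigma_true = 506.3 MPa


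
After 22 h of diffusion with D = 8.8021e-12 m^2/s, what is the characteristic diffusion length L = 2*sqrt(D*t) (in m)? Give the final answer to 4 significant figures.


t = 22 hr = 79200 s
Diffusion length = 2*sqrt(D*t)
= 2*sqrt(8.8021e-12 * 79200)
= 1.67e-03 m


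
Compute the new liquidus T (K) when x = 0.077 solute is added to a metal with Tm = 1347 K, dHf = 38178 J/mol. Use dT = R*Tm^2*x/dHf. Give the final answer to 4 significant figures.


dT = R*Tm^2*x / dHf
dT = 8.314 * 1347^2 * 0.077 / 38178
dT = 30.4245 K
T_new = 1347 - 30.4245 = 1317 K


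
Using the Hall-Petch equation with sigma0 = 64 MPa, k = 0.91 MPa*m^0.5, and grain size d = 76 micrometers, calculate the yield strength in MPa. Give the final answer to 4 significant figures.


sigma_y = sigma0 + k / sqrt(d)
d = 76 um = 7.6e-05 m
sigma_y = 64 + 0.91 / sqrt(7.6e-05)
sigma_y = 168.4 MPa


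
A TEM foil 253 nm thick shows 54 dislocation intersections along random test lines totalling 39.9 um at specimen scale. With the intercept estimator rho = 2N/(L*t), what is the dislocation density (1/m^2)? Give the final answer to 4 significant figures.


rho = 2N / (L * t)
L = 39.9 um = 3.99e-05 m, t = 253 nm = 2.53e-07 m
rho = 2 * 54 / (3.99e-05 * 2.53e-07)
rho = 1.07e+13 1/m^2


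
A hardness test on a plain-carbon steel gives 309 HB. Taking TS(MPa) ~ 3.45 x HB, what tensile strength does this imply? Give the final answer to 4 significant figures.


TS (MPa) = 3.45 * HB
TS = 3.45 * 309
TS = 1066 MPa


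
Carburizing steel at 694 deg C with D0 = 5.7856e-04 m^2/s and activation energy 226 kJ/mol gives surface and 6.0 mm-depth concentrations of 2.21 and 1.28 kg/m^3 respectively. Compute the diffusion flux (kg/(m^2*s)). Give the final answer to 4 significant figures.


Step 1: D = D0 * exp(-Qd/(R*T))
T = 694 + 273.15 = 967.15 K
D = 5.7856e-04 * exp(-226e3 / (8.314 * 967.15)) = 3.59676e-16 m^2/s
Step 2: J = D * (C1 - C2) / dx
J = 3.59676e-16 * (2.21 - 1.28) / 6e-03
J = 5.575e-14 kg/(m^2*s)


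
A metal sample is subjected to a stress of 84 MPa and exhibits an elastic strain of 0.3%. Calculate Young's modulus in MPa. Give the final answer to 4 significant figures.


E = sigma / epsilon
epsilon = 0.3% = 3e-03
E = 84 / 3e-03
E = 28000 MPa


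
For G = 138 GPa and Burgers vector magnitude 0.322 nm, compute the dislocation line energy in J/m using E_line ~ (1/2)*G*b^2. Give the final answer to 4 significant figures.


E = G*b^2/2
b = 0.322 nm = 3.22e-10 m
G = 138 GPa = 1.38e+11 Pa
E = 0.5 * 1.38e+11 * (3.22e-10)^2
E = 7.154e-09 J/m


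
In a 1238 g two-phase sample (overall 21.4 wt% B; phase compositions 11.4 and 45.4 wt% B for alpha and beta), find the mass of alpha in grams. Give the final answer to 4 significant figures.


f_alpha = (C_beta - C0) / (C_beta - C_alpha)
f_alpha = (45.4 - 21.4) / (45.4 - 11.4) = 0.705882
m_alpha = f_alpha * m_total = 0.705882 * 1238 = 873.9 g


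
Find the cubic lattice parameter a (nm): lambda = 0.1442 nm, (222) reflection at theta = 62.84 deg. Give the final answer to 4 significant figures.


d = lambda / (2*sin(theta))
d = 0.1442 / (2*sin(62.84 deg))
d = 0.0810353 nm
a = d * sqrt(h^2+k^2+l^2) = 0.0810353 * sqrt(12)
a = 0.2807 nm


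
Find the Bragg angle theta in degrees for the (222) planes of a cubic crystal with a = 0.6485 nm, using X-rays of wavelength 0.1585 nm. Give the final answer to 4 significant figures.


d = a / sqrt(h^2+k^2+l^2)
d = 0.6485 / sqrt(12) = 0.187206 nm
lambda = 2*d*sin(theta)  =>  sin(theta) = lambda / (2*d)
sin(theta) = 0.1585 / (2 * 0.187206) = 0.423331
theta = 25.05 deg


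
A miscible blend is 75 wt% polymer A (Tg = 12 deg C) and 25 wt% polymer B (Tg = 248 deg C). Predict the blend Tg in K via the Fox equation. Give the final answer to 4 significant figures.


1/Tg = w1/Tg1 + w2/Tg2 (in Kelvin)
Tg1 = 285.15 K, Tg2 = 521.15 K
1/Tg = 0.75/285.15 + 0.25/521.15
Tg = 321.6 K


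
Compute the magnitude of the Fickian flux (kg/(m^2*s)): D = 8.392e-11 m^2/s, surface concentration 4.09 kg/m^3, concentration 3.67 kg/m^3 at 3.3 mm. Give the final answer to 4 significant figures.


J = -D * (dC/dx) = D * (C1 - C2) / dx
J = 8.392e-11 * (4.09 - 3.67) / 3.3e-03
J = 1.068e-08 kg/(m^2*s)


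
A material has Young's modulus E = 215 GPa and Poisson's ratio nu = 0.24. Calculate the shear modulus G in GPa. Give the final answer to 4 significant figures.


G = E / (2*(1+nu))
G = 215 / (2*(1+0.24))
G = 86.69 GPa


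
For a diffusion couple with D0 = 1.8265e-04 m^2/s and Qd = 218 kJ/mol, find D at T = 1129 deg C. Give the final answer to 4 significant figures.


D = D0 * exp(-Qd / (R*T))
T = 1402.15 K
D = 1.8265e-04 * exp(-218e3 / (8.314 * 1402.15))
D = 1.381e-12 m^2/s


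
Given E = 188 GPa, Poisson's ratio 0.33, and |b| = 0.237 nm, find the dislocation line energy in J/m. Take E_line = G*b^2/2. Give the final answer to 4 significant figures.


Step 1: G = E / (2*(1+nu))
G = 188 / (2*(1+0.33)) = 70.6767 GPa = 7.06767e+10 Pa
Step 2: E_line = G*b^2/2
b = 0.237 nm = 2.37e-10 m
E_line = 0.5 * 7.06767e+10 * (2.37e-10)^2 = 1.985e-09 J/m


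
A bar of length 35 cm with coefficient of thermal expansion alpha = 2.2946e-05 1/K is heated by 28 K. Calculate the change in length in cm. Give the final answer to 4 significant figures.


dL = L0 * alpha * dT
dL = 35 * 2.2946e-05 * 28
dL = 0.02249 cm


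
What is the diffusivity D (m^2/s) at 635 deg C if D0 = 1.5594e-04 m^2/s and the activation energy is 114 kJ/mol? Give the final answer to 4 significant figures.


D = D0 * exp(-Qd / (R*T))
T = 908.15 K
D = 1.5594e-04 * exp(-114e3 / (8.314 * 908.15))
D = 4.322e-11 m^2/s


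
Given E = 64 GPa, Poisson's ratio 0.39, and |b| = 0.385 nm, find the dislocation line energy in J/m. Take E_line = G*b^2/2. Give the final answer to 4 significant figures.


Step 1: G = E / (2*(1+nu))
G = 64 / (2*(1+0.39)) = 23.0216 GPa = 2.30216e+10 Pa
Step 2: E_line = G*b^2/2
b = 0.385 nm = 3.85e-10 m
E_line = 0.5 * 2.30216e+10 * (3.85e-10)^2 = 1.706e-09 J/m


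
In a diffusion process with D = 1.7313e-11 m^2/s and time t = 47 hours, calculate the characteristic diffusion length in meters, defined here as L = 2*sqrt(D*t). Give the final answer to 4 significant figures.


t = 47 hr = 169200 s
Diffusion length = 2*sqrt(D*t)
= 2*sqrt(1.7313e-11 * 169200)
= 3.423e-03 m


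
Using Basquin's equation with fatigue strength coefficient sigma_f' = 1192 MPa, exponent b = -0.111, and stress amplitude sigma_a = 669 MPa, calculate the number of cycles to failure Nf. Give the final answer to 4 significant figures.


sigma_a = sigma_f' * (2*Nf)^b
2*Nf = (sigma_a / sigma_f')^(1/b)
2*Nf = (669 / 1192)^(1/-0.111)
2*Nf = 181.933
Nf = 90.97 cycles


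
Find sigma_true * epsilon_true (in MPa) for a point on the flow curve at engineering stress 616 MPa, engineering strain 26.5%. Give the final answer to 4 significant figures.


sigma_true = sigma_eng * (1 + epsilon_eng)
sigma_true = 616 * (1 + 0.265) = 779.24 MPa
epsilon_true = ln(1 + epsilon_eng)
epsilon_true = ln(1 + 0.265) = 0.235072
sigma_true * epsilon_true = 779.24 * 0.235072 = 183.2 MPa


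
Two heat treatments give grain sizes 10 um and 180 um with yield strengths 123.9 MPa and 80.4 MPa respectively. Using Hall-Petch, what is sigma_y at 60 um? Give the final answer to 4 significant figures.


sigma_y = sigma0 + k / sqrt(d)
1/sqrt(d1) = 1/sqrt(1e-05) = 316.228;  1/sqrt(d2) = 74.5356
k = (sigma1 - sigma2) / (1/sqrt(d1) - 1/sqrt(d2)) = (123.9 - 80.4) / (316.228 - 74.5356) = 0.179981 MPa*m^0.5
sigma0 = sigma1 - k/sqrt(d1) = 123.9 - 0.179981*316.228 = 66.985 MPa
sigma_y(d3) = 66.985 + 0.179981 / sqrt(6e-05) = 90.22 MPa


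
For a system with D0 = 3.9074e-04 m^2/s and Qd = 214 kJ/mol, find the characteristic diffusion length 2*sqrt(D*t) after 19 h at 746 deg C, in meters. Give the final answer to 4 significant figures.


Step 1: D = D0 * exp(-Qd/(R*T))
T = 1019.15 K
D = 3.9074e-04 * exp(-214e3 / (8.314 * 1019.15)) = 4.20068e-15 m^2/s
Step 2: L = 2*sqrt(D*t)
t = 19 h = 68400 s
L = 2*sqrt(4.20068e-15 * 68400) = 3.39e-05 m


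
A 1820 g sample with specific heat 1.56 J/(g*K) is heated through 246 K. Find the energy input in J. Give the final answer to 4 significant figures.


Q = m * cp * dT
Q = 1820 * 1.56 * 246
Q = 698400 J


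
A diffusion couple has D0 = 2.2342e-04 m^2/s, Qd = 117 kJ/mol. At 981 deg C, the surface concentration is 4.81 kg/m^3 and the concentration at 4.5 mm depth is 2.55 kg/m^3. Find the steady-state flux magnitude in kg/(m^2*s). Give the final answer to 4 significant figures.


Step 1: D = D0 * exp(-Qd/(R*T))
T = 981 + 273.15 = 1254.15 K
D = 2.2342e-04 * exp(-117e3 / (8.314 * 1254.15)) = 2.992e-09 m^2/s
Step 2: J = D * (C1 - C2) / dx
J = 2.992e-09 * (4.81 - 2.55) / 4.5e-03
J = 1.503e-06 kg/(m^2*s)


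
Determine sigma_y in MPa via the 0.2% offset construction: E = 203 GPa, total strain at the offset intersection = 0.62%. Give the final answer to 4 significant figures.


Offset strain = 0.002
Elastic strain at yield = total_strain - offset = 6.2e-03 - 0.002 = 4.2e-03
sigma_y = E * elastic_strain = 203000 * 4.2e-03
sigma_y = 852.6 MPa


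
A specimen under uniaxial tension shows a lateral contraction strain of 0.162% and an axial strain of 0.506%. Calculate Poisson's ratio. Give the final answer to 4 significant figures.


nu = -epsilon_lat / epsilon_axial
Lateral strain is contraction (negative), so using magnitudes:
nu = 0.162 / 0.506
nu = 0.3202


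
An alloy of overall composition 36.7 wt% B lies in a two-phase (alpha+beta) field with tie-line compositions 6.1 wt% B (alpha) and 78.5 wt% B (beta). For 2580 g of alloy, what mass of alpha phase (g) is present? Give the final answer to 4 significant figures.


f_alpha = (C_beta - C0) / (C_beta - C_alpha)
f_alpha = (78.5 - 36.7) / (78.5 - 6.1) = 0.577348
m_alpha = f_alpha * m_total = 0.577348 * 2580 = 1490 g


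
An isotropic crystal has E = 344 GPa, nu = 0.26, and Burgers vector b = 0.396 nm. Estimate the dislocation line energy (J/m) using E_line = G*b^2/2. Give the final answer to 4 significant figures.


Step 1: G = E / (2*(1+nu))
G = 344 / (2*(1+0.26)) = 136.508 GPa = 1.36508e+11 Pa
Step 2: E_line = G*b^2/2
b = 0.396 nm = 3.96e-10 m
E_line = 0.5 * 1.36508e+11 * (3.96e-10)^2 = 1.07e-08 J/m


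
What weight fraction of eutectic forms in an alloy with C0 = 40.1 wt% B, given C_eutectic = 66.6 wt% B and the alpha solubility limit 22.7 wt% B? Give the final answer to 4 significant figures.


f_primary = (C_e - C0) / (C_e - C_alpha_max)
f_primary = (66.6 - 40.1) / (66.6 - 22.7)
f_primary = 0.603645
f_eutectic = 1 - 0.603645 = 0.3964


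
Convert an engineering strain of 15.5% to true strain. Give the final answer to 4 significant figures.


epsilon_true = ln(1 + epsilon_eng)
epsilon_true = ln(1 + 0.155)
epsilon_true = 0.1441


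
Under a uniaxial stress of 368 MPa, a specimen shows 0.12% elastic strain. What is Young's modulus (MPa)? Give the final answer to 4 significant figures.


E = sigma / epsilon
epsilon = 0.12% = 1.2e-03
E = 368 / 1.2e-03
E = 306700 MPa


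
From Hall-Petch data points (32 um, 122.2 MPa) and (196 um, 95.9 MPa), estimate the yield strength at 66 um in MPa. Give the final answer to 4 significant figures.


sigma_y = sigma0 + k / sqrt(d)
1/sqrt(d1) = 1/sqrt(3.2e-05) = 176.777;  1/sqrt(d2) = 71.4286
k = (sigma1 - sigma2) / (1/sqrt(d1) - 1/sqrt(d2)) = (122.2 - 95.9) / (176.777 - 71.4286) = 0.249648 MPa*m^0.5
sigma0 = sigma1 - k/sqrt(d1) = 122.2 - 0.249648*176.777 = 78.068 MPa
sigma_y(d3) = 78.068 + 0.249648 / sqrt(6.6e-05) = 108.8 MPa


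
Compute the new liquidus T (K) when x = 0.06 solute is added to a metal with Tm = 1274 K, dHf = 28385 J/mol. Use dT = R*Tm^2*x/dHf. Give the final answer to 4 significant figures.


dT = R*Tm^2*x / dHf
dT = 8.314 * 1274^2 * 0.06 / 28385
dT = 28.5241 K
T_new = 1274 - 28.5241 = 1245 K


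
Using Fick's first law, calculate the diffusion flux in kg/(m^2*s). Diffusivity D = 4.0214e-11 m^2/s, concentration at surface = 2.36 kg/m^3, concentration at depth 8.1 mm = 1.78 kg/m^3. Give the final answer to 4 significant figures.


J = -D * (dC/dx) = D * (C1 - C2) / dx
J = 4.0214e-11 * (2.36 - 1.78) / 8.1e-03
J = 2.88e-09 kg/(m^2*s)


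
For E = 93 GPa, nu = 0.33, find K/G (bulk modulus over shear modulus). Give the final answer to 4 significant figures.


G = E / (2*(1+nu))
G = 93 / (2*(1+0.33)) = 34.9624 GPa
K = E / (3*(1-2*nu))
K = 93 / (3*(1-2*0.33)) = 91.1765 GPa
K/G = 91.1765 / 34.9624 = 2.608


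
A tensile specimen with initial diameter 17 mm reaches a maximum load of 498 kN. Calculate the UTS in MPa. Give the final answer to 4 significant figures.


A0 = pi*(d/2)^2 = pi*(17/2)^2 = 226.98 mm^2
UTS = F_max / A0 = 498*1000 / 226.98
UTS = 2194 MPa


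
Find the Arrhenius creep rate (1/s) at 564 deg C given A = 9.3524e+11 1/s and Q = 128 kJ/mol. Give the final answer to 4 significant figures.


rate = A * exp(-Q / (R*T))
T = 564 + 273.15 = 837.15 K
rate = 9.3524e+11 * exp(-128e3 / (8.314 * 837.15))
rate = 9638 1/s


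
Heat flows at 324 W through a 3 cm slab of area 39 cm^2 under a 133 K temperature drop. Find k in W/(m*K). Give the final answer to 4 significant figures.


k = Q*L / (A*dT)
L = 0.03 m, A = 3.9e-03 m^2
k = 324 * 0.03 / (3.9e-03 * 133)
k = 18.74 W/(m*K)


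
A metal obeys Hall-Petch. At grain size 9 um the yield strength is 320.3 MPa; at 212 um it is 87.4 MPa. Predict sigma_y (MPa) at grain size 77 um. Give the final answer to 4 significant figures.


sigma_y = sigma0 + k / sqrt(d)
1/sqrt(d1) = 1/sqrt(9e-06) = 333.333;  1/sqrt(d2) = 68.6803
k = (sigma1 - sigma2) / (1/sqrt(d1) - 1/sqrt(d2)) = (320.3 - 87.4) / (333.333 - 68.6803) = 0.88002 MPa*m^0.5
sigma0 = sigma1 - k/sqrt(d1) = 320.3 - 0.88002*333.333 = 26.96 MPa
sigma_y(d3) = 26.96 + 0.88002 / sqrt(7.7e-05) = 127.2 MPa


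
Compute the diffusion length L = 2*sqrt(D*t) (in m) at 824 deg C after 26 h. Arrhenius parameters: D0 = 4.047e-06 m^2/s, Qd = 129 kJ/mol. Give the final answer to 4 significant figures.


Step 1: D = D0 * exp(-Qd/(R*T))
T = 1097.15 K
D = 4.047e-06 * exp(-129e3 / (8.314 * 1097.15)) = 2.91945e-12 m^2/s
Step 2: L = 2*sqrt(D*t)
t = 26 h = 93600 s
L = 2*sqrt(2.91945e-12 * 93600) = 1.045e-03 m


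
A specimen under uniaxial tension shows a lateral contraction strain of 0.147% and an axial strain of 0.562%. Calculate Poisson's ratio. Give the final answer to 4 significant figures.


nu = -epsilon_lat / epsilon_axial
Lateral strain is contraction (negative), so using magnitudes:
nu = 0.147 / 0.562
nu = 0.2616


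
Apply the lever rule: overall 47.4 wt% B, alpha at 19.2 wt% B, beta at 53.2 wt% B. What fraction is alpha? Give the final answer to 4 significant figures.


f_alpha = (C_beta - C0) / (C_beta - C_alpha)
f_alpha = (53.2 - 47.4) / (53.2 - 19.2)
f_alpha = 0.1706


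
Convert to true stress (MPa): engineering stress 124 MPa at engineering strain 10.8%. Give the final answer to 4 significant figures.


sigma_true = sigma_eng * (1 + epsilon_eng)
sigma_true = 124 * (1 + 0.108)
sigma_true = 137.4 MPa


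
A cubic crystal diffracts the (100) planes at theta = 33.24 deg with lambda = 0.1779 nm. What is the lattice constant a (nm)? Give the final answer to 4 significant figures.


d = lambda / (2*sin(theta))
d = 0.1779 / (2*sin(33.24 deg))
d = 0.162274 nm
a = d * sqrt(h^2+k^2+l^2) = 0.162274 * sqrt(1)
a = 0.1623 nm


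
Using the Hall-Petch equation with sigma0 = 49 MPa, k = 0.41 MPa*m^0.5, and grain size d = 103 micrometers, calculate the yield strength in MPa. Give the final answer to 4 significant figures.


sigma_y = sigma0 + k / sqrt(d)
d = 103 um = 1.03e-04 m
sigma_y = 49 + 0.41 / sqrt(1.03e-04)
sigma_y = 89.4 MPa


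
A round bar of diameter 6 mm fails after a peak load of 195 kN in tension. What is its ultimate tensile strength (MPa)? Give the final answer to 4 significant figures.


A0 = pi*(d/2)^2 = pi*(6/2)^2 = 28.2743 mm^2
UTS = F_max / A0 = 195*1000 / 28.2743
UTS = 6897 MPa


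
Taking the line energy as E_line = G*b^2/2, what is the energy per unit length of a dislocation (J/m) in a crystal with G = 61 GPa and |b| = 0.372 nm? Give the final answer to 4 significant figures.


E = G*b^2/2
b = 0.372 nm = 3.72e-10 m
G = 61 GPa = 6.1e+10 Pa
E = 0.5 * 6.1e+10 * (3.72e-10)^2
E = 4.221e-09 J/m


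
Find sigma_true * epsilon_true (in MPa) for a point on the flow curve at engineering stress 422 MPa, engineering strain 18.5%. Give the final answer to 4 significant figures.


sigma_true = sigma_eng * (1 + epsilon_eng)
sigma_true = 422 * (1 + 0.185) = 500.07 MPa
epsilon_true = ln(1 + epsilon_eng)
epsilon_true = ln(1 + 0.185) = 0.169743
sigma_true * epsilon_true = 500.07 * 0.169743 = 84.88 MPa


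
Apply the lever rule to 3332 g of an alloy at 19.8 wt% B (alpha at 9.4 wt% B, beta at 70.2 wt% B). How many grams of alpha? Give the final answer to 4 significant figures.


f_alpha = (C_beta - C0) / (C_beta - C_alpha)
f_alpha = (70.2 - 19.8) / (70.2 - 9.4) = 0.828947
m_alpha = f_alpha * m_total = 0.828947 * 3332 = 2762 g


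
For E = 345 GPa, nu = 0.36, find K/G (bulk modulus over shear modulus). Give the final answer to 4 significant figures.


G = E / (2*(1+nu))
G = 345 / (2*(1+0.36)) = 126.838 GPa
K = E / (3*(1-2*nu))
K = 345 / (3*(1-2*0.36)) = 410.714 GPa
K/G = 410.714 / 126.838 = 3.238


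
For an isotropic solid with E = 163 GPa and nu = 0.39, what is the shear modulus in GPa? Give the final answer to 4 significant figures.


G = E / (2*(1+nu))
G = 163 / (2*(1+0.39))
G = 58.63 GPa


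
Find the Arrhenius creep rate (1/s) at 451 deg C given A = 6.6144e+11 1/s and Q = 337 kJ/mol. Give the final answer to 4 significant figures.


rate = A * exp(-Q / (R*T))
T = 451 + 273.15 = 724.15 K
rate = 6.6144e+11 * exp(-337e3 / (8.314 * 724.15))
rate = 3.243e-13 1/s


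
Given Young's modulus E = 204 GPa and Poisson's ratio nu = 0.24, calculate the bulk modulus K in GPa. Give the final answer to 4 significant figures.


K = E / (3*(1-2*nu))
K = 204 / (3*(1-2*0.24))
K = 130.8 GPa


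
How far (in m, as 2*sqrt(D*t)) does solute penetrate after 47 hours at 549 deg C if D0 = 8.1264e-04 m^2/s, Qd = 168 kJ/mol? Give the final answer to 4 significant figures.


Step 1: D = D0 * exp(-Qd/(R*T))
T = 822.15 K
D = 8.1264e-04 * exp(-168e3 / (8.314 * 822.15)) = 1.72095e-14 m^2/s
Step 2: L = 2*sqrt(D*t)
t = 47 h = 169200 s
L = 2*sqrt(1.72095e-14 * 169200) = 1.079e-04 m


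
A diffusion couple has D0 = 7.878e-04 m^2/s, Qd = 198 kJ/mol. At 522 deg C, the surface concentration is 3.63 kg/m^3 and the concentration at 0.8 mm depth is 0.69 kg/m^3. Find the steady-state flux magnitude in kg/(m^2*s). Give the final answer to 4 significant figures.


Step 1: D = D0 * exp(-Qd/(R*T))
T = 522 + 273.15 = 795.15 K
D = 7.878e-04 * exp(-198e3 / (8.314 * 795.15)) = 7.74494e-17 m^2/s
Step 2: J = D * (C1 - C2) / dx
J = 7.74494e-17 * (3.63 - 0.69) / 8e-04
J = 2.846e-13 kg/(m^2*s)


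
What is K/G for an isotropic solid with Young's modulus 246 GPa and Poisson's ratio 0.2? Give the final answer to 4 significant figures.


G = E / (2*(1+nu))
G = 246 / (2*(1+0.2)) = 102.5 GPa
K = E / (3*(1-2*nu))
K = 246 / (3*(1-2*0.2)) = 136.667 GPa
K/G = 136.667 / 102.5 = 1.333


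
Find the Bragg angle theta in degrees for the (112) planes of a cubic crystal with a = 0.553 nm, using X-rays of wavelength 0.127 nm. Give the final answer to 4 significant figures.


d = a / sqrt(h^2+k^2+l^2)
d = 0.553 / sqrt(6) = 0.225761 nm
lambda = 2*d*sin(theta)  =>  sin(theta) = lambda / (2*d)
sin(theta) = 0.127 / (2 * 0.225761) = 0.281271
theta = 16.34 deg


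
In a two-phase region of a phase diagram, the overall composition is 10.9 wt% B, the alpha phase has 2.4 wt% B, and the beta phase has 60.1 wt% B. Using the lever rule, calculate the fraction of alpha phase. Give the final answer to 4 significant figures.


f_alpha = (C_beta - C0) / (C_beta - C_alpha)
f_alpha = (60.1 - 10.9) / (60.1 - 2.4)
f_alpha = 0.8527


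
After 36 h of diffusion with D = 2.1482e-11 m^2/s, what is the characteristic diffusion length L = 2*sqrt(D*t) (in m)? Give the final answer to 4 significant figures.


t = 36 hr = 129600 s
Diffusion length = 2*sqrt(D*t)
= 2*sqrt(2.1482e-11 * 129600)
= 3.337e-03 m


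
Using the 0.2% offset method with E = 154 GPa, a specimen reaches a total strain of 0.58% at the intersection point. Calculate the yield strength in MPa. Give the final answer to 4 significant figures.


Offset strain = 0.002
Elastic strain at yield = total_strain - offset = 5.8e-03 - 0.002 = 3.8e-03
sigma_y = E * elastic_strain = 154000 * 3.8e-03
sigma_y = 585.2 MPa


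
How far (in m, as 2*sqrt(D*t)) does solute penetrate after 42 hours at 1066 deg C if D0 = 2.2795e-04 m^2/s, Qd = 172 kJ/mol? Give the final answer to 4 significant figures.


Step 1: D = D0 * exp(-Qd/(R*T))
T = 1339.15 K
D = 2.2795e-04 * exp(-172e3 / (8.314 * 1339.15)) = 4.45243e-11 m^2/s
Step 2: L = 2*sqrt(D*t)
t = 42 h = 151200 s
L = 2*sqrt(4.45243e-11 * 151200) = 5.189e-03 m


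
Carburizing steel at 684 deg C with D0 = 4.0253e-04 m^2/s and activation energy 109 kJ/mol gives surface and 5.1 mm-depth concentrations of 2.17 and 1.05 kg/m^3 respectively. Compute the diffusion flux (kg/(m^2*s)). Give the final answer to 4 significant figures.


Step 1: D = D0 * exp(-Qd/(R*T))
T = 684 + 273.15 = 957.15 K
D = 4.0253e-04 * exp(-109e3 / (8.314 * 957.15)) = 4.53018e-10 m^2/s
Step 2: J = D * (C1 - C2) / dx
J = 4.53018e-10 * (2.17 - 1.05) / 5.1e-03
J = 9.949e-08 kg/(m^2*s)


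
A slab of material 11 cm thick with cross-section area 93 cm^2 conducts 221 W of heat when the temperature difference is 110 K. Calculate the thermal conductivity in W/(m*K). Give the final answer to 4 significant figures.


k = Q*L / (A*dT)
L = 0.11 m, A = 9.3e-03 m^2
k = 221 * 0.11 / (9.3e-03 * 110)
k = 23.76 W/(m*K)


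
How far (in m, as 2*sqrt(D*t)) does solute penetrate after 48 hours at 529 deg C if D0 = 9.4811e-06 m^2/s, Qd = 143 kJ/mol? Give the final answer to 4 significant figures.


Step 1: D = D0 * exp(-Qd/(R*T))
T = 802.15 K
D = 9.4811e-06 * exp(-143e3 / (8.314 * 802.15)) = 4.61962e-15 m^2/s
Step 2: L = 2*sqrt(D*t)
t = 48 h = 172800 s
L = 2*sqrt(4.61962e-15 * 172800) = 5.651e-05 m


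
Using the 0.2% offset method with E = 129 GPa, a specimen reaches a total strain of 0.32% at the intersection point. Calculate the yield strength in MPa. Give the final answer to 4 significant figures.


Offset strain = 0.002
Elastic strain at yield = total_strain - offset = 3.2e-03 - 0.002 = 1.2e-03
sigma_y = E * elastic_strain = 129000 * 1.2e-03
sigma_y = 154.8 MPa


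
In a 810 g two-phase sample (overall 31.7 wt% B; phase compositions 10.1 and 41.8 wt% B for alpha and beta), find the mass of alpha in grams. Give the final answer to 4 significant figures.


f_alpha = (C_beta - C0) / (C_beta - C_alpha)
f_alpha = (41.8 - 31.7) / (41.8 - 10.1) = 0.318612
m_alpha = f_alpha * m_total = 0.318612 * 810 = 258.1 g


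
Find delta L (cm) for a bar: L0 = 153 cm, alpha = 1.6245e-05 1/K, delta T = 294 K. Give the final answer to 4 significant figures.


dL = L0 * alpha * dT
dL = 153 * 1.6245e-05 * 294
dL = 0.7307 cm


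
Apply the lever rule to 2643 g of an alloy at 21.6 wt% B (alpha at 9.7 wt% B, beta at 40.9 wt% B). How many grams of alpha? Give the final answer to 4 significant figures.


f_alpha = (C_beta - C0) / (C_beta - C_alpha)
f_alpha = (40.9 - 21.6) / (40.9 - 9.7) = 0.61859
m_alpha = f_alpha * m_total = 0.61859 * 2643 = 1635 g


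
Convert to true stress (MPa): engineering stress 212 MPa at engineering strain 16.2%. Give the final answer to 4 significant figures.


sigma_true = sigma_eng * (1 + epsilon_eng)
sigma_true = 212 * (1 + 0.162)
sigma_true = 246.3 MPa


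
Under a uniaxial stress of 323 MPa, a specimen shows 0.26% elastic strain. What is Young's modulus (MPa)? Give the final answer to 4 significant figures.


E = sigma / epsilon
epsilon = 0.26% = 2.6e-03
E = 323 / 2.6e-03
E = 124200 MPa


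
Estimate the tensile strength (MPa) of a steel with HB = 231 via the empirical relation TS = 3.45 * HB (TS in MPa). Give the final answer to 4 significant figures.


TS (MPa) = 3.45 * HB
TS = 3.45 * 231
TS = 797 MPa


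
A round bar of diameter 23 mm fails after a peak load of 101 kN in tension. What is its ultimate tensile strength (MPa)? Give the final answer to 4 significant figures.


A0 = pi*(d/2)^2 = pi*(23/2)^2 = 415.476 mm^2
UTS = F_max / A0 = 101*1000 / 415.476
UTS = 243.1 MPa


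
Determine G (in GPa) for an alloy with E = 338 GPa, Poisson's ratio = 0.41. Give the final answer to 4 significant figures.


G = E / (2*(1+nu))
G = 338 / (2*(1+0.41))
G = 119.9 GPa


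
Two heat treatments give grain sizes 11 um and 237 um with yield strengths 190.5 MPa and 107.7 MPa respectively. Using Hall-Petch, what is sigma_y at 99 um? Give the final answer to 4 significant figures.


sigma_y = sigma0 + k / sqrt(d)
1/sqrt(d1) = 1/sqrt(1.1e-05) = 301.511;  1/sqrt(d2) = 64.957
k = (sigma1 - sigma2) / (1/sqrt(d1) - 1/sqrt(d2)) = (190.5 - 107.7) / (301.511 - 64.957) = 0.350025 MPa*m^0.5
sigma0 = sigma1 - k/sqrt(d1) = 190.5 - 0.350025*301.511 = 84.9634 MPa
sigma_y(d3) = 84.9634 + 0.350025 / sqrt(9.9e-05) = 120.1 MPa


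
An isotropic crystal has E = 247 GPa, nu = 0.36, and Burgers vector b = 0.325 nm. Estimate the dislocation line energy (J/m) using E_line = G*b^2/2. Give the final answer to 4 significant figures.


Step 1: G = E / (2*(1+nu))
G = 247 / (2*(1+0.36)) = 90.8088 GPa = 9.08088e+10 Pa
Step 2: E_line = G*b^2/2
b = 0.325 nm = 3.25e-10 m
E_line = 0.5 * 9.08088e+10 * (3.25e-10)^2 = 4.796e-09 J/m


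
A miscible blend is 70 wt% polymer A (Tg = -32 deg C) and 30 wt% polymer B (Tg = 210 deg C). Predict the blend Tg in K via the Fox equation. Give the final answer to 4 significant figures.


1/Tg = w1/Tg1 + w2/Tg2 (in Kelvin)
Tg1 = 241.15 K, Tg2 = 483.15 K
1/Tg = 0.7/241.15 + 0.3/483.15
Tg = 283.8 K


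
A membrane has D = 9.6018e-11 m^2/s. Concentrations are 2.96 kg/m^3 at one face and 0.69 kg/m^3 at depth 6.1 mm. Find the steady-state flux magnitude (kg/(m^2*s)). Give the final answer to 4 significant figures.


J = -D * (dC/dx) = D * (C1 - C2) / dx
J = 9.6018e-11 * (2.96 - 0.69) / 6.1e-03
J = 3.573e-08 kg/(m^2*s)


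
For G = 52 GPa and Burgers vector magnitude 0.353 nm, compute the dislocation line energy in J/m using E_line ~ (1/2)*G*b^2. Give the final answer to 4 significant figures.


E = G*b^2/2
b = 0.353 nm = 3.53e-10 m
G = 52 GPa = 5.2e+10 Pa
E = 0.5 * 5.2e+10 * (3.53e-10)^2
E = 3.24e-09 J/m


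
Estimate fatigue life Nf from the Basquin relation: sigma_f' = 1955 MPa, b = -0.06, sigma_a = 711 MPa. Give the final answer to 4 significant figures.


sigma_a = sigma_f' * (2*Nf)^b
2*Nf = (sigma_a / sigma_f')^(1/b)
2*Nf = (711 / 1955)^(1/-0.06)
2*Nf = 2.09549e+07
Nf = 1.048e+07 cycles


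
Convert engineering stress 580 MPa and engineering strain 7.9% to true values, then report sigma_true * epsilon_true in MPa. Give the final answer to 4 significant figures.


sigma_true = sigma_eng * (1 + epsilon_eng)
sigma_true = 580 * (1 + 0.079) = 625.82 MPa
epsilon_true = ln(1 + epsilon_eng)
epsilon_true = ln(1 + 0.079) = 0.0760347
sigma_true * epsilon_true = 625.82 * 0.0760347 = 47.58 MPa


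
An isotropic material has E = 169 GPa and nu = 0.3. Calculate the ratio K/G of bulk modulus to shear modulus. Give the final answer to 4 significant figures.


G = E / (2*(1+nu))
G = 169 / (2*(1+0.3)) = 65 GPa
K = E / (3*(1-2*nu))
K = 169 / (3*(1-2*0.3)) = 140.833 GPa
K/G = 140.833 / 65 = 2.167


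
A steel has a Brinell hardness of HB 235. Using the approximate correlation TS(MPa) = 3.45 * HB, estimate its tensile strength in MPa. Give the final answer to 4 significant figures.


TS (MPa) = 3.45 * HB
TS = 3.45 * 235
TS = 810.8 MPa


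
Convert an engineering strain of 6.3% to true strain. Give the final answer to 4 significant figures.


epsilon_true = ln(1 + epsilon_eng)
epsilon_true = ln(1 + 0.063)
epsilon_true = 0.0611


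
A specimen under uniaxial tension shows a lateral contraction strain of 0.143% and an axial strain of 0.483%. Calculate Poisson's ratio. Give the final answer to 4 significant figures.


nu = -epsilon_lat / epsilon_axial
Lateral strain is contraction (negative), so using magnitudes:
nu = 0.143 / 0.483
nu = 0.2961


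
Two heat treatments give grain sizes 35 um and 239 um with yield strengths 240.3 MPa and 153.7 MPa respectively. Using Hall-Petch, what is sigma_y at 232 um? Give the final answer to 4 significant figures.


sigma_y = sigma0 + k / sqrt(d)
1/sqrt(d1) = 1/sqrt(3.5e-05) = 169.031;  1/sqrt(d2) = 64.6846
k = (sigma1 - sigma2) / (1/sqrt(d1) - 1/sqrt(d2)) = (240.3 - 153.7) / (169.031 - 64.6846) = 0.829929 MPa*m^0.5
sigma0 = sigma1 - k/sqrt(d1) = 240.3 - 0.829929*169.031 = 100.016 MPa
sigma_y(d3) = 100.016 + 0.829929 / sqrt(2.32e-04) = 154.5 MPa


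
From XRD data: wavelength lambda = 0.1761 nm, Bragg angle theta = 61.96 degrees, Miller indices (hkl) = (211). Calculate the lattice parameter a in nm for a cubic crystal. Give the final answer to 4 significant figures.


d = lambda / (2*sin(theta))
d = 0.1761 / (2*sin(61.96 deg))
d = 0.0997598 nm
a = d * sqrt(h^2+k^2+l^2) = 0.0997598 * sqrt(6)
a = 0.2444 nm


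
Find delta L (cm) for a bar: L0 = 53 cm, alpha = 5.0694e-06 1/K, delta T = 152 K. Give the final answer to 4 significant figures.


dL = L0 * alpha * dT
dL = 53 * 5.0694e-06 * 152
dL = 0.04084 cm


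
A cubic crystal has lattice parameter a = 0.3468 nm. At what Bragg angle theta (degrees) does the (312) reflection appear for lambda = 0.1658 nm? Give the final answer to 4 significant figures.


d = a / sqrt(h^2+k^2+l^2)
d = 0.3468 / sqrt(14) = 0.0926862 nm
lambda = 2*d*sin(theta)  =>  sin(theta) = lambda / (2*d)
sin(theta) = 0.1658 / (2 * 0.0926862) = 0.894416
theta = 63.43 deg


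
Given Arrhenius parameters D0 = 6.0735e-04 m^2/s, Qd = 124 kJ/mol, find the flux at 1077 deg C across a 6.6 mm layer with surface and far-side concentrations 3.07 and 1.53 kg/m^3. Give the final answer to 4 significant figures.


Step 1: D = D0 * exp(-Qd/(R*T))
T = 1077 + 273.15 = 1350.15 K
D = 6.0735e-04 * exp(-124e3 / (8.314 * 1350.15)) = 9.68167e-09 m^2/s
Step 2: J = D * (C1 - C2) / dx
J = 9.68167e-09 * (3.07 - 1.53) / 6.6e-03
J = 2.259e-06 kg/(m^2*s)


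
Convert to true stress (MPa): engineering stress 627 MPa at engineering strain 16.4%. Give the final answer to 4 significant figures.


sigma_true = sigma_eng * (1 + epsilon_eng)
sigma_true = 627 * (1 + 0.164)
sigma_true = 729.8 MPa


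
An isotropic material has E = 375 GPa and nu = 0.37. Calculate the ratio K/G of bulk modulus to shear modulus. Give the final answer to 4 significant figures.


G = E / (2*(1+nu))
G = 375 / (2*(1+0.37)) = 136.861 GPa
K = E / (3*(1-2*nu))
K = 375 / (3*(1-2*0.37)) = 480.769 GPa
K/G = 480.769 / 136.861 = 3.513


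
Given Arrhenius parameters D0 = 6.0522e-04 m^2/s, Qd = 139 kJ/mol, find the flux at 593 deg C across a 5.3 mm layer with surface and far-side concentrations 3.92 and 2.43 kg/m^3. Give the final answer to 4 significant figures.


Step 1: D = D0 * exp(-Qd/(R*T))
T = 593 + 273.15 = 866.15 K
D = 6.0522e-04 * exp(-139e3 / (8.314 * 866.15)) = 2.506e-12 m^2/s
Step 2: J = D * (C1 - C2) / dx
J = 2.506e-12 * (3.92 - 2.43) / 5.3e-03
J = 7.045e-10 kg/(m^2*s)


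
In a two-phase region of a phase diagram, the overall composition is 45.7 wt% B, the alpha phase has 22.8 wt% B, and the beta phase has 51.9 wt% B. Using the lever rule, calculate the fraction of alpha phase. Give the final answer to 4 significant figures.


f_alpha = (C_beta - C0) / (C_beta - C_alpha)
f_alpha = (51.9 - 45.7) / (51.9 - 22.8)
f_alpha = 0.2131


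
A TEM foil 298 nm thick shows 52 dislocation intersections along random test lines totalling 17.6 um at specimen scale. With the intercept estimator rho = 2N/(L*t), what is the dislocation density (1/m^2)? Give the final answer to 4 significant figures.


rho = 2N / (L * t)
L = 17.6 um = 1.76e-05 m, t = 298 nm = 2.98e-07 m
rho = 2 * 52 / (1.76e-05 * 2.98e-07)
rho = 1.983e+13 1/m^2


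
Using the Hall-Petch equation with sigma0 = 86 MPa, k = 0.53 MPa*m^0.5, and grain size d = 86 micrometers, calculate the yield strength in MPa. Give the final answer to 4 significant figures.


sigma_y = sigma0 + k / sqrt(d)
d = 86 um = 8.6e-05 m
sigma_y = 86 + 0.53 / sqrt(8.6e-05)
sigma_y = 143.2 MPa


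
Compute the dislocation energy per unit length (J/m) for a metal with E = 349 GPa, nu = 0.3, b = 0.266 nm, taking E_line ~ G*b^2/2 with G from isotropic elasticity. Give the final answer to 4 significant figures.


Step 1: G = E / (2*(1+nu))
G = 349 / (2*(1+0.3)) = 134.231 GPa = 1.34231e+11 Pa
Step 2: E_line = G*b^2/2
b = 0.266 nm = 2.66e-10 m
E_line = 0.5 * 1.34231e+11 * (2.66e-10)^2 = 4.749e-09 J/m


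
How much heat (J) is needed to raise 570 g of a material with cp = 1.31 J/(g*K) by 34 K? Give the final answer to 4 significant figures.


Q = m * cp * dT
Q = 570 * 1.31 * 34
Q = 25390 J


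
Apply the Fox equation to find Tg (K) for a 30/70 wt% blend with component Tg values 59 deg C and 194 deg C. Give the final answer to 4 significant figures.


1/Tg = w1/Tg1 + w2/Tg2 (in Kelvin)
Tg1 = 332.15 K, Tg2 = 467.15 K
1/Tg = 0.3/332.15 + 0.7/467.15
Tg = 416.4 K


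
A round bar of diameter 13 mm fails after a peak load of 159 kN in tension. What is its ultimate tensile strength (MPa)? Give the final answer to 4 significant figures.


A0 = pi*(d/2)^2 = pi*(13/2)^2 = 132.732 mm^2
UTS = F_max / A0 = 159*1000 / 132.732
UTS = 1198 MPa


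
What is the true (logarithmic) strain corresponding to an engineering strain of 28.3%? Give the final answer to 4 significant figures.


epsilon_true = ln(1 + epsilon_eng)
epsilon_true = ln(1 + 0.283)
epsilon_true = 0.2492


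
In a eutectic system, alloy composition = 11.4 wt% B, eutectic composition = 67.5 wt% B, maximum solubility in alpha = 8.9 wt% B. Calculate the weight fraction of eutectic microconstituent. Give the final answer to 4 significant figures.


f_primary = (C_e - C0) / (C_e - C_alpha_max)
f_primary = (67.5 - 11.4) / (67.5 - 8.9)
f_primary = 0.957338
f_eutectic = 1 - 0.957338 = 0.04266


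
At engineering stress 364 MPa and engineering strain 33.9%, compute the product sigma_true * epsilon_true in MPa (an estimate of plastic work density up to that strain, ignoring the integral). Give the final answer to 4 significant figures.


sigma_true = sigma_eng * (1 + epsilon_eng)
sigma_true = 364 * (1 + 0.339) = 487.396 MPa
epsilon_true = ln(1 + epsilon_eng)
epsilon_true = ln(1 + 0.339) = 0.291923
sigma_true * epsilon_true = 487.396 * 0.291923 = 142.3 MPa


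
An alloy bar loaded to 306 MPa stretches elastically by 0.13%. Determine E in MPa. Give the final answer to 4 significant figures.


E = sigma / epsilon
epsilon = 0.13% = 1.3e-03
E = 306 / 1.3e-03
E = 235400 MPa


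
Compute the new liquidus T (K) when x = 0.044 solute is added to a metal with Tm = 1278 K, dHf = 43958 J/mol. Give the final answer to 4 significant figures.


dT = R*Tm^2*x / dHf
dT = 8.314 * 1278^2 * 0.044 / 43958
dT = 13.5921 K
T_new = 1278 - 13.5921 = 1264 K


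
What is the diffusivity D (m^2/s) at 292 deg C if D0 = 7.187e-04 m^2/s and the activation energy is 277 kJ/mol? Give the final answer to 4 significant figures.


D = D0 * exp(-Qd / (R*T))
T = 565.15 K
D = 7.187e-04 * exp(-277e3 / (8.314 * 565.15))
D = 1.793e-29 m^2/s


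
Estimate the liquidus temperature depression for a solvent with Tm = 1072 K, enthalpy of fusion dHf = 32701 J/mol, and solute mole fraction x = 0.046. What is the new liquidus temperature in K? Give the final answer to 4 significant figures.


dT = R*Tm^2*x / dHf
dT = 8.314 * 1072^2 * 0.046 / 32701
dT = 13.4399 K
T_new = 1072 - 13.4399 = 1059 K
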